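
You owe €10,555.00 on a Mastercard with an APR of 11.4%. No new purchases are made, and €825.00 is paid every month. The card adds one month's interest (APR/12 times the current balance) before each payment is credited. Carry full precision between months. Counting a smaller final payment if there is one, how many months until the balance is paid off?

14 months

Monthly rate r = 11.4%/12 = 0.95% = 0.0095.
Recurrence: B ← B·(1+r) − €825.00.
Month 1: interest €100.27; balance after payment €9,830.27.
Month 2: interest €93.39; balance after payment €9,098.66.
Closed form: n = −ln(1 − rB₀/P)/ln(1+r) = −ln(0.87846)/ln(1.0095) ≈ 13.705, so the balance reaches zero during payment 14.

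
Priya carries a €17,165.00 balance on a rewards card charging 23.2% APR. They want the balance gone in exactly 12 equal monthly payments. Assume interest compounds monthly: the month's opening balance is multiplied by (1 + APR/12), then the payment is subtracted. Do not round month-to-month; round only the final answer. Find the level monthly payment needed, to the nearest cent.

€1,616.48

Monthly rate r = 23.2%/12 = 1.93333% = 0.0193333.
Level-payment amortization: P = B₀·r / (1 − (1+r)^(−n)) = 17165.00·0.0193333 / (1 − 1.01933^(−12)).
Denominator 1 − (1+r)^(−12) = 0.205296211.
P = 331.857 / 0.205296211 ≈ 1616.48.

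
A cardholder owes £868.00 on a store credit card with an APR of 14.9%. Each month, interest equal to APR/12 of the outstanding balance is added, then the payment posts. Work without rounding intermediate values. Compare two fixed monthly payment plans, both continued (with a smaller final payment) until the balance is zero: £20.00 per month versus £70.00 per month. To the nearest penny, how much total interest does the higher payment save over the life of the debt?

Monthly rate r = 14.9%/12 = 1.24167% = 0.0124167.
At £20.00/mo: n = ⌈−ln(1 − rB₀/P)/ln(1+r)⌉ = 63 payments (last £14.63); total interest = total paid − £868.00 = £386.63.
At £70.00/mo: 14 payments (last £38.53); total interest £80.53.
Interest saved = £386.63 − £80.53 = £306.10.

£306.10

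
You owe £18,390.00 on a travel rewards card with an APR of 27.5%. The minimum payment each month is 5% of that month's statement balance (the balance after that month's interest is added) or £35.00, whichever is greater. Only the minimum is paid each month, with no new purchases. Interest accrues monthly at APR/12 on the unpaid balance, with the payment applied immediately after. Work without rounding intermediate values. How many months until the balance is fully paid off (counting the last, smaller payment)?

Monthly rate r = 27.5%/12 = 2.29167% = 0.0229167.
While 5% of the post-interest balance exceeds £35.00, each month B ← (B·(1+r))·(1 − 0.05), i.e. B shrinks by the factor (1+r)·0.95 = 0.97177.
This holds for months 1–115. Entering month 116 the balance is £683.01; 5% of the post-interest balance is now below £35.00, so the flat £35.00 minimum applies from here.
From month 116 a fixed £35.00 at rate r clears £683.01 in 27 more payments. Total: 115 + 27 = 142 months.

142 months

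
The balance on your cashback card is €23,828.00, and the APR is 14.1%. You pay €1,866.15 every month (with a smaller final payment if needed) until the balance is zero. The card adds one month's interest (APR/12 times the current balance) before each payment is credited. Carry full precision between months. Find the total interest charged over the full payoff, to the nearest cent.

Monthly rate r = 14.1%/12 = 1.175% = 0.01175.
Payoff takes n = ⌈−ln(1 − rB₀/P)/ln(1+r)⌉ = ⌈13.916⌉ = 14 payments; the last is €1,709.39.
Total paid = 13·€1,866.15 + €1,709.39 = €25,969.34.
Total interest = total paid − principal = €25,969.34 − €23,828.00 = €2,141.34.

€2,141.34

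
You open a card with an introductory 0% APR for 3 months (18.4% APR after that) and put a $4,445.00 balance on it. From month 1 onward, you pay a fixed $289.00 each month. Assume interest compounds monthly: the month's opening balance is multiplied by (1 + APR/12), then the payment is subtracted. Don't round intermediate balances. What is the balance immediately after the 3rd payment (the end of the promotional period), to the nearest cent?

Promo months 1–3 at r₀ = 0%/12 = 0; months 4+ at r₁ = 18.4%/12 = 0.0153333.
After month 3 (no interest yet): B = $4,445.00 − 3·$289.00 = $3,578.00.

$3,578.00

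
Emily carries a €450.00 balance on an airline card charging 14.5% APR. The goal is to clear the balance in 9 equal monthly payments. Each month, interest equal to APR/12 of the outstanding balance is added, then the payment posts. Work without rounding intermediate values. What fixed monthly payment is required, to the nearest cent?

€53.07

Monthly rate r = 14.5%/12 = 1.20833% = 0.0120833.
Level-payment amortization: P = B₀·r / (1 − (1+r)^(−n)) = 450.00·0.0120833 / (1 − 1.01208^(−9)).
Denominator 1 − (1+r)^(−9) = 0.102460559.
P = 5.4375 / 0.102460559 ≈ 53.07.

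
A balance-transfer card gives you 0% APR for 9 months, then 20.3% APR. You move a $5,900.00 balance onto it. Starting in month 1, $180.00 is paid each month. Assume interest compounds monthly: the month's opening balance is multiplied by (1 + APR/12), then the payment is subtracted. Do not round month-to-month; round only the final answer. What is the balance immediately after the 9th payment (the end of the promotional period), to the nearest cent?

$4,280.00

Promo months 1–9 at r₀ = 0%/12 = 0; months 10+ at r₁ = 20.3%/12 = 0.0169167.
After month 9 (no interest yet): B = $5,900.00 − 9·$180.00 = $4,280.00.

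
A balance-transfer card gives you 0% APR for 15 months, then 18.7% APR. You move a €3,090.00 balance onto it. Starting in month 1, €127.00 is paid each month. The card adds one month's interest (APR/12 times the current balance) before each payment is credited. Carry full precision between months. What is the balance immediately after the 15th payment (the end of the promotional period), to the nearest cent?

€1,185.00

Promo months 1–15 at r₀ = 0%/12 = 0; months 16+ at r₁ = 18.7%/12 = 0.0155833.
After month 15 (no interest yet): B = €3,090.00 − 15·€127.00 = €1,185.00.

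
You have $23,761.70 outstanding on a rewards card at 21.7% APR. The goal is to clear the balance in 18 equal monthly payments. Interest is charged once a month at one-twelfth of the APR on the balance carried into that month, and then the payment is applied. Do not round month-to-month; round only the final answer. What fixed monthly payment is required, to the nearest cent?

$1,558.37

Monthly rate r = 21.7%/12 = 1.80833% = 0.0180833.
Level-payment amortization: P = B₀·r / (1 − (1+r)^(−n)) = 23761.70·0.0180833 / (1 − 1.01808^(−18)).
Denominator 1 − (1+r)^(−18) = 0.275730663.
P = 429.691 / 0.275730663 ≈ 1558.37.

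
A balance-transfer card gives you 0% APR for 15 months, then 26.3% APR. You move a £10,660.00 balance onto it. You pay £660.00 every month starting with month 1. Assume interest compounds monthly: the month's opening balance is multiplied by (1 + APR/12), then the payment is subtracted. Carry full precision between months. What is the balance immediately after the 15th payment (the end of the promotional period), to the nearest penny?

£760.00

Promo months 1–15 at r₀ = 0%/12 = 0; months 16+ at r₁ = 26.3%/12 = 0.0219167.
After month 15 (no interest yet): B = £10,660.00 − 15·£660.00 = £760.00.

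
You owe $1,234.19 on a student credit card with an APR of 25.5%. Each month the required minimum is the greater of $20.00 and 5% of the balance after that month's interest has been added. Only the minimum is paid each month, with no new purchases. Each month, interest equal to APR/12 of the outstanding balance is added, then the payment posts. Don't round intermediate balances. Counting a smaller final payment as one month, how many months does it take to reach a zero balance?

Monthly rate r = 25.5%/12 = 2.125% = 0.02125.
While 5% of the post-interest balance exceeds $20.00, each month B ← (B·(1+r))·(1 − 0.05), i.e. B shrinks by the factor (1+r)·0.95 = 0.97019.
This holds for months 1–38. Entering month 39 the balance is $390.75; 5% of the post-interest balance is now below $20.00, so the flat $20.00 minimum applies from here.
From month 39 a fixed $20.00 at rate r clears $390.75 in 26 more payments. Total: 38 + 26 = 64 months.

64 months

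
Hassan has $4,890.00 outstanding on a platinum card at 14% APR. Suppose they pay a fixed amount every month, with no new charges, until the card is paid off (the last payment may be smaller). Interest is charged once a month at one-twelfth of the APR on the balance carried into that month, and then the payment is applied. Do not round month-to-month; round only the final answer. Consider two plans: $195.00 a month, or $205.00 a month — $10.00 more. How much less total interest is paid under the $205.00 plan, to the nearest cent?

$54.63

Monthly rate r = 14%/12 = 1.16667% = 0.0116667.
At $195.00/mo: n = ⌈−ln(1 − rB₀/P)/ln(1+r)⌉ = 30 payments (last $163.79); total interest = total paid − $4,890.00 = $928.79.
At $205.00/mo: 29 payments (last $24.16); total interest $874.16.
Interest saved = $928.79 − $874.16 = $54.63.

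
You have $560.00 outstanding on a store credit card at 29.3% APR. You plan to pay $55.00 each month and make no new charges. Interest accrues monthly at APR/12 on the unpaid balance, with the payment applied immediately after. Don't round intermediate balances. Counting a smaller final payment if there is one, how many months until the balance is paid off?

12 payments

Monthly rate r = 29.3%/12 = 2.44167% = 0.0244167.
Recurrence: B ← B·(1+r) − $55.00.
Month 1: interest $13.67; balance after payment $518.67.
Month 2: interest $12.66; balance after payment $476.34.
Closed form: n = −ln(1 − rB₀/P)/ln(1+r) = −ln(0.75139)/ln(1.02442) ≈ 11.848, so the balance reaches zero during payment 12.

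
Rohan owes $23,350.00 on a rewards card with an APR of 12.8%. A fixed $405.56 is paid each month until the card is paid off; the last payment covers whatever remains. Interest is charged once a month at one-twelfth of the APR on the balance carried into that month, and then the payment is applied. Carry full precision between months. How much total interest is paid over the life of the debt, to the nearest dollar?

Monthly rate r = 12.8%/12 = 1.06667% = 0.0106667.
Payoff takes n = ⌈−ln(1 − rB₀/P)/ln(1+r)⌉ = ⌈89.749⌉ = 90 payments; the last is $304.26.
Total paid = 89·$405.56 + $304.26 = $36,399.10.
Total interest = total paid − principal = $36,399.10 − $23,350.00 = $13,049.10.

$13,049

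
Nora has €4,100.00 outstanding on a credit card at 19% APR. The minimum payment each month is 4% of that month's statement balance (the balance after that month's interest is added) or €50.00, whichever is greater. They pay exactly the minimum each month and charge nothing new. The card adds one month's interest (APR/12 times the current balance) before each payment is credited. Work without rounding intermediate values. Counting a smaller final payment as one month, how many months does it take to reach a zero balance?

Monthly rate r = 19%/12 = 1.58333% = 0.0158333.
While 4% of the post-interest balance exceeds €50.00, each month B ← (B·(1+r))·(1 − 0.04), i.e. B shrinks by the factor (1+r)·0.96 = 0.9752.
This holds for months 1–48. Entering month 49 the balance is €1,228.23; 4% of the post-interest balance is now below €50.00, so the flat €50.00 minimum applies from here.
From month 49 a fixed €50.00 at rate r clears €1,228.23 in 32 more payments. Total: 48 + 32 = 80 months.

80 months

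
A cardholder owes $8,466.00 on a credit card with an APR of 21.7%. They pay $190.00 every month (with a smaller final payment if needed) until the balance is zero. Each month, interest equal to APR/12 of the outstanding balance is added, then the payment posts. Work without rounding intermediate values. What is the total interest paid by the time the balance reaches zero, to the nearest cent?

Monthly rate r = 21.7%/12 = 1.80833% = 0.0180833.
Payoff takes n = ⌈−ln(1 − rB₀/P)/ln(1+r)⌉ = ⌈91.433⌉ = 92 payments; the last is $82.63.
Total paid = 91·$190.00 + $82.63 = $17,372.63.
Total interest = total paid − principal = $17,372.63 − $8,466.00 = $8,906.63.

$8,906.63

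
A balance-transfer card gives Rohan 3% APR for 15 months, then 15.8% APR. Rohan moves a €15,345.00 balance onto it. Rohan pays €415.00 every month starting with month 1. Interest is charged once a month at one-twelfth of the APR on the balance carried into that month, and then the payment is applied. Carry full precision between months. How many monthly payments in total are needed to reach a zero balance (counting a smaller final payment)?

Promo months 1–15 at r₀ = 3%/12 = 0.0025; months 16+ at r₁ = 15.8%/12 = 0.0131667.
After month 15: iterate B ← B·(1+r₀) − €415.00 for 15 months → €9,595.49.
Then at r₁ with €415.00/mo: n₂ = −ln(1 − r₁·B/P)/ln(1+r₁) ≈ 27.75 → 28 more payments.

43 payments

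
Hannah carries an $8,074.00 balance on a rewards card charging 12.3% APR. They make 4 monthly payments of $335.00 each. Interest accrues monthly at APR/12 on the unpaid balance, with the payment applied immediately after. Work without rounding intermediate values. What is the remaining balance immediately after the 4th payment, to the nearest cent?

Monthly rate r = 12.3%/12 = 1.025% = 0.01025.
Each month: B ← B·(1+r) − $335.00.
Month 1: interest $82.76; balance after payment $7,821.76.
Month 2: interest $80.17; balance after payment $7,566.93.
Month 3: interest $77.56; balance after payment $7,309.49.
Month 4: interest $74.92; balance after payment $7,049.41.

$7,049.41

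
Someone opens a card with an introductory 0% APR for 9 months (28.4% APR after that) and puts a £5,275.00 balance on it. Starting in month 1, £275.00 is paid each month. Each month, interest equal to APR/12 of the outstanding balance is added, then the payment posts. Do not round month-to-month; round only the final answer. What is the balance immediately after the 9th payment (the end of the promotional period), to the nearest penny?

Promo months 1–9 at r₀ = 0%/12 = 0; months 10+ at r₁ = 28.4%/12 = 0.0236667.
After month 9 (no interest yet): B = £5,275.00 − 9·£275.00 = £2,800.00.

£2,800.00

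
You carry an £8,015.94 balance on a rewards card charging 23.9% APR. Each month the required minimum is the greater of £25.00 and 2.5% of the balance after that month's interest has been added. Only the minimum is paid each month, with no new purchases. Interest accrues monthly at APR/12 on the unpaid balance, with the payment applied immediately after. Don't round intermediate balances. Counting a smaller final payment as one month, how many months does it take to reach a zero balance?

Monthly rate r = 23.9%/12 = 1.99167% = 0.0199167.
While 2.5% of the post-interest balance exceeds £25.00, each month B ← (B·(1+r))·(1 − 0.025), i.e. B shrinks by the factor (1+r)·0.975 = 0.99442.
This holds for months 1–376. Entering month 377 the balance is £977.27; 2.5% of the post-interest balance is now below £25.00, so the flat £25.00 minimum applies from here.
From month 377 a fixed £25.00 at rate r clears £977.27 in 77 more payments. Total: 376 + 77 = 453 months.

453 months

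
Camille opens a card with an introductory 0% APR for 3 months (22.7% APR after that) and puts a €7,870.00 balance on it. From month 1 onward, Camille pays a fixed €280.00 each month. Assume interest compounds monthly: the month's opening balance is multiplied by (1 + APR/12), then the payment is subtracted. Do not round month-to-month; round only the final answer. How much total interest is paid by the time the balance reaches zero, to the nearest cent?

Promo months 1–3 at r₀ = 0%/12 = 0; months 4+ at r₁ = 22.7%/12 = 0.0189167.
After month 3 (no interest yet): B = €7,870.00 − 3·€280.00 = €7,030.00.
Then at r₁ with €280.00/mo: n₂ = −ln(1 − r₁·B/P)/ln(1+r₁) ≈ 34.38 → 35 more payments.
Total paid = 37·€280.00 + €106.56 = €10,466.56; interest = €10,466.56 − €7,870.00 = €2,596.56.

€2,596.56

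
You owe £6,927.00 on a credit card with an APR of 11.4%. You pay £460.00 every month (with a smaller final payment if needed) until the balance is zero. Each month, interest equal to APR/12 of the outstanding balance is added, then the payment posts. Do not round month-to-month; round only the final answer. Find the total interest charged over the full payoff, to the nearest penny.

£584.40

Monthly rate r = 11.4%/12 = 0.95% = 0.0095.
Payoff takes n = ⌈−ln(1 − rB₀/P)/ln(1+r)⌉ = ⌈16.328⌉ = 17 payments; the last is £151.40.
Total paid = 16·£460.00 + £151.40 = £7,511.40.
Total interest = total paid − principal = £7,511.40 − £6,927.00 = £584.40.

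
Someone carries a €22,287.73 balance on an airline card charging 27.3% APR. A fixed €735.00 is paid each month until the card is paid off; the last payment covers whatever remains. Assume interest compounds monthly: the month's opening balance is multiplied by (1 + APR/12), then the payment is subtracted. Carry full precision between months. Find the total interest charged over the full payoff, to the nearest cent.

Monthly rate r = 27.3%/12 = 2.275% = 0.02275.
Payoff takes n = ⌈−ln(1 − rB₀/P)/ln(1+r)⌉ = ⌈52.044⌉ = 53 payments; the last is €32.43.
Total paid = 52·€735.00 + €32.43 = €38,252.43.
Total interest = total paid − principal = €38,252.43 − €22,287.73 = €15,964.70.

€15,964.70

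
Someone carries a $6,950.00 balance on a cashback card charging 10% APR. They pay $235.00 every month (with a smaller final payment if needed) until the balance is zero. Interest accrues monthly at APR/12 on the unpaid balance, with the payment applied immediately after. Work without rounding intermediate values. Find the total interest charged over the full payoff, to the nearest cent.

$1,062.90

Monthly rate r = 10%/12 = 0.833333% = 0.00833333.
Payoff takes n = ⌈−ln(1 − rB₀/P)/ln(1+r)⌉ = ⌈34.097⌉ = 35 payments; the last is $22.90.
Total paid = 34·$235.00 + $22.90 = $8,012.90.
Total interest = total paid − principal = $8,012.90 − $6,950.00 = $1,062.90.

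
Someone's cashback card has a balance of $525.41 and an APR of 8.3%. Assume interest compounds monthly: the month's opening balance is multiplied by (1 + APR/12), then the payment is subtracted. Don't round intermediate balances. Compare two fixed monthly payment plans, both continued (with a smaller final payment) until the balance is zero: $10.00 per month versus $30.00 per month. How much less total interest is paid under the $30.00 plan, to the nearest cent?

$93.20

Monthly rate r = 8.3%/12 = 0.691667% = 0.00691667.
At $10.00/mo: n = ⌈−ln(1 − rB₀/P)/ln(1+r)⌉ = 66 payments (last $5.22); total interest = total paid − $525.41 = $129.81.
At $30.00/mo: 19 payments (last $22.02); total interest $36.61.
Interest saved = $129.81 − $36.61 = $93.20.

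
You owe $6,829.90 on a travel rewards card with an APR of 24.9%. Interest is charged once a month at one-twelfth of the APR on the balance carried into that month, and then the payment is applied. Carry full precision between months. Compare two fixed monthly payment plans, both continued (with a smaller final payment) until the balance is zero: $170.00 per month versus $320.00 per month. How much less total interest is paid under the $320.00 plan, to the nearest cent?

Monthly rate r = 24.9%/12 = 2.075% = 0.02075.
At $170.00/mo: n = ⌈−ln(1 − rB₀/P)/ln(1+r)⌉ = 88 payments (last $57.36); total interest = total paid − $6,829.90 = $8,017.46.
At $320.00/mo: 29 payments (last $155.29); total interest $2,285.39.
Interest saved = $8,017.46 − $2,285.39 = $5,732.07.

$5,732.07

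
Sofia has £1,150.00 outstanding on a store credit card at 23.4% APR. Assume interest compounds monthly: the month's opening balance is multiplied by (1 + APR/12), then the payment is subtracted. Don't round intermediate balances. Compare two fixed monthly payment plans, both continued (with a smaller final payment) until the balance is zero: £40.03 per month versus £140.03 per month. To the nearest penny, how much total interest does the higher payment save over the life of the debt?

Monthly rate r = 23.4%/12 = 1.95% = 0.0195.
At £40.03/mo: n = ⌈−ln(1 − rB₀/P)/ln(1+r)⌉ = 43 payments (last £21.51); total interest = total paid − £1,150.00 = £552.77.
At £140.03/mo: 10 payments (last £5.23); total interest £115.50.
Interest saved = £552.77 − £115.50 = £437.27.

£437.27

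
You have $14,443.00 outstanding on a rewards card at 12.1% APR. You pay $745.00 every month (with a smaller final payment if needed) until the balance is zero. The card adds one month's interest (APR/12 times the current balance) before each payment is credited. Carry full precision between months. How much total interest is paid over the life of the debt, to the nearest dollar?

$1,709

Monthly rate r = 12.1%/12 = 1.00833% = 0.0100833.
Payoff takes n = ⌈−ln(1 − rB₀/P)/ln(1+r)⌉ = ⌈21.680⌉ = 22 payments; the last is $507.35.
Total paid = 21·$745.00 + $507.35 = $16,152.35.
Total interest = total paid − principal = $16,152.35 − $14,443.00 = $1,709.35.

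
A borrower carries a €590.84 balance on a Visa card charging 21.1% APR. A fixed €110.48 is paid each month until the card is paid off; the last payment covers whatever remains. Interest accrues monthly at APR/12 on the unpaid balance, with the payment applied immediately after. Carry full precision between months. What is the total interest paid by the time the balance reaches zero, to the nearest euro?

€35

Monthly rate r = 21.1%/12 = 1.75833% = 0.0175833.
Payoff takes n = ⌈−ln(1 − rB₀/P)/ln(1+r)⌉ = ⌈5.666⌉ = 6 payments; the last is €73.75.
Total paid = 5·€110.48 + €73.75 = €626.15.
Total interest = total paid − principal = €626.15 − €590.84 = €35.31.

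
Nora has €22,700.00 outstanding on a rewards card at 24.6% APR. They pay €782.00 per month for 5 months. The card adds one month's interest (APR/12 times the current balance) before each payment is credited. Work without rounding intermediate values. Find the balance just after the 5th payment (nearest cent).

€21,050.49

Monthly rate r = 24.6%/12 = 2.05% = 0.0205.
Each month: B ← B·(1+r) − €782.00.
Month 1: interest €465.35; balance after payment €22,383.35.
Month 2: interest €458.86; balance after payment €22,060.21.
Month 3: interest €452.23; balance after payment €21,730.44.
Month 4: interest €445.47; balance after payment €21,393.92.
Month 5: interest €438.58; balance after payment €21,050.49.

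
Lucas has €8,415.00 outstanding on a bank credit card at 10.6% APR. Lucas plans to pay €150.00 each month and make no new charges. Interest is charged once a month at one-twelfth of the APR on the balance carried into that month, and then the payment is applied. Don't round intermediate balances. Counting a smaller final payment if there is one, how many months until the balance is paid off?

Monthly rate r = 10.6%/12 = 0.883333% = 0.00883333.
Recurrence: B ← B·(1+r) − €150.00.
Month 1: interest €74.33; balance after payment €8,339.33.
Month 2: interest €73.66; balance after payment €8,263.00.
Closed form: n = −ln(1 − rB₀/P)/ln(1+r) = −ln(0.50445)/ln(1.00883) ≈ 77.808, so the balance reaches zero during payment 78.

78 months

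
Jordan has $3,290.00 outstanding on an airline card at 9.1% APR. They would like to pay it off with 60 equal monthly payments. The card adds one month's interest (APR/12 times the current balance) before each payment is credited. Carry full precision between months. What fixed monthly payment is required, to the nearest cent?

$68.45

Monthly rate r = 9.1%/12 = 0.758333% = 0.00758333.
Level-payment amortization: P = B₀·r / (1 − (1+r)^(−n)) = 3290.00·0.00758333 / (1 − 1.00758^(−60)).
Denominator 1 − (1+r)^(−60) = 0.364462044.
P = 24.9492 / 0.364462044 ≈ 68.45.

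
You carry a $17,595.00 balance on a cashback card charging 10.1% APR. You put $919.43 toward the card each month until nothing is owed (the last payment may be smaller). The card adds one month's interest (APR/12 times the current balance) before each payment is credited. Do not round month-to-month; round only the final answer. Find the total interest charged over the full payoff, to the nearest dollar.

$1,671

Monthly rate r = 10.1%/12 = 0.841667% = 0.00841667.
Payoff takes n = ⌈−ln(1 − rB₀/P)/ln(1+r)⌉ = ⌈20.954⌉ = 21 payments; the last is $877.47.
Total paid = 20·$919.43 + $877.47 = $19,266.07.
Total interest = total paid − principal = $19,266.07 − $17,595.00 = $1,671.07.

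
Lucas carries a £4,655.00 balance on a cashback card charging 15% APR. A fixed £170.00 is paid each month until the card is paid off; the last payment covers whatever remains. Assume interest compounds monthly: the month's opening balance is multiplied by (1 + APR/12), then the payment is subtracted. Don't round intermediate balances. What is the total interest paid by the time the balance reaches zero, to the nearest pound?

Monthly rate r = 15%/12 = 1.25% = 0.0125.
Payoff takes n = ⌈−ln(1 − rB₀/P)/ln(1+r)⌉ = ⌈33.727⌉ = 34 payments; the last is £123.81.
Total paid = 33·£170.00 + £123.81 = £5,733.81.
Total interest = total paid − principal = £5,733.81 − £4,655.00 = £1,078.81.

£1,079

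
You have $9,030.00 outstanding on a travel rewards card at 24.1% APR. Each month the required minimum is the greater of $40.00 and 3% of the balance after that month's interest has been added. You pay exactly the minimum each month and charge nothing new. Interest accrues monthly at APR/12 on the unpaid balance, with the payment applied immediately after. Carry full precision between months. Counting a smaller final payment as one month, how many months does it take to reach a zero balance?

237 months

Monthly rate r = 24.1%/12 = 2.00833% = 0.0200833.
While 3% of the post-interest balance exceeds $40.00, each month B ← (B·(1+r))·(1 − 0.03), i.e. B shrinks by the factor (1+r)·0.97 = 0.98948.
This holds for months 1–183. Entering month 184 the balance is $1,303.89; 3% of the post-interest balance is now below $40.00, so the flat $40.00 minimum applies from here.
From month 184 a fixed $40.00 at rate r clears $1,303.89 in 54 more payments. Total: 183 + 54 = 237 months.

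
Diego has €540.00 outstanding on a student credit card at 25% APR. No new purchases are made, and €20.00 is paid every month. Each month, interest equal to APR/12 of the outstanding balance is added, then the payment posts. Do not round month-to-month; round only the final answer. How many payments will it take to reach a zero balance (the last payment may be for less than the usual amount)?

Monthly rate r = 25%/12 = 2.08333% = 0.0208333.
Recurrence: B ← B·(1+r) − €20.00.
Month 1: interest €11.25; balance after payment €531.25.
Month 2: interest €11.07; balance after payment €522.32.
Closed form: n = −ln(1 − rB₀/P)/ln(1+r) = −ln(0.4375)/ln(1.02083) ≈ 40.092, so the balance reaches zero during payment 41.

41 months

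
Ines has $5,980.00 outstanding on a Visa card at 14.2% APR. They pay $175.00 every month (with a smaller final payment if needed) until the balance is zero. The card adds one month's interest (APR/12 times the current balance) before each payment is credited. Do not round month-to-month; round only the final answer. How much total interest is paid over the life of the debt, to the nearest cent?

Monthly rate r = 14.2%/12 = 1.18333% = 0.0118333.
Payoff takes n = ⌈−ln(1 − rB₀/P)/ln(1+r)⌉ = ⌈44.044⌉ = 45 payments; the last is $7.66.
Total paid = 44·$175.00 + $7.66 = $7,707.66.
Total interest = total paid − principal = $7,707.66 − $5,980.00 = $1,727.66.

$1,727.66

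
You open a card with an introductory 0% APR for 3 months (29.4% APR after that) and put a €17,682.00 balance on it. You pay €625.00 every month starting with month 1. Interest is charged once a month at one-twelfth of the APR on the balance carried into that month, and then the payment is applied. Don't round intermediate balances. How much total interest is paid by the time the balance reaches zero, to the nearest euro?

€9,153

Promo months 1–3 at r₀ = 0%/12 = 0; months 4+ at r₁ = 29.4%/12 = 0.0245.
After month 3 (no interest yet): B = €17,682.00 − 3·€625.00 = €15,807.00.
Then at r₁ with €625.00/mo: n₂ = −ln(1 − r₁·B/P)/ln(1+r₁) ≈ 39.94 → 40 more payments.
Total paid = 42·€625.00 + €585.04 = €26,835.04; interest = €26,835.04 − €17,682.00 = €9,153.04.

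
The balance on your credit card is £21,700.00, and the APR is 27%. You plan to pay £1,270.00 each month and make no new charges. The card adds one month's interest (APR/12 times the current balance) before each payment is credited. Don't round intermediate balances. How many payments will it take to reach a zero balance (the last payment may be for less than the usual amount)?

22 months

Monthly rate r = 27%/12 = 2.25% = 0.0225.
Recurrence: B ← B·(1+r) − £1,270.00.
Month 1: interest £488.25; balance after payment £20,918.25.
Month 2: interest £470.66; balance after payment £20,118.91.
Closed form: n = −ln(1 − rB₀/P)/ln(1+r) = −ln(0.61555)/ln(1.0225) ≈ 21.808, so the balance reaches zero during payment 22.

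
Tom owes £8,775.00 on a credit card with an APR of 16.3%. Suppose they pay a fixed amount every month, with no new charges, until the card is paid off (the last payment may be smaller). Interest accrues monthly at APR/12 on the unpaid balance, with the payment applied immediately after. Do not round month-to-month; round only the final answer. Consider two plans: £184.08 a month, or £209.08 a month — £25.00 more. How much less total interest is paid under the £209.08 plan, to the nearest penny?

Monthly rate r = 16.3%/12 = 1.35833% = 0.0135833.
At £184.08/mo: n = ⌈−ln(1 − rB₀/P)/ln(1+r)⌉ = 78 payments (last £52.89); total interest = total paid − £8,775.00 = £5,452.05.
At £209.08/mo: 63 payments (last £119.26); total interest £4,307.22.
Interest saved = £5,452.05 − £4,307.22 = £1,144.83.

£1,144.83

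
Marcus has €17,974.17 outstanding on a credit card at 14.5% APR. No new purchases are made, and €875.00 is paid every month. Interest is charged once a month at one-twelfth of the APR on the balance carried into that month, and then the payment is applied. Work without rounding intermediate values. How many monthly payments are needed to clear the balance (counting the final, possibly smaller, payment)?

24 months

Monthly rate r = 14.5%/12 = 1.20833% = 0.0120833.
Recurrence: B ← B·(1+r) − €875.00.
Month 1: interest €217.19; balance after payment €17,316.36.
Month 2: interest €209.24; balance after payment €16,650.60.
Closed form: n = −ln(1 − rB₀/P)/ln(1+r) = −ln(0.75179)/ln(1.01208) ≈ 23.754, so the balance reaches zero during payment 24.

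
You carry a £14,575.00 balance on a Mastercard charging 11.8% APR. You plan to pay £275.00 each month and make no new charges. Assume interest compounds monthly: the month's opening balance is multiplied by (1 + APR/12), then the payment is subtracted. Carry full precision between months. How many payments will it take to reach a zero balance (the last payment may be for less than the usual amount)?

Monthly rate r = 11.8%/12 = 0.983333% = 0.00983333.
Recurrence: B ← B·(1+r) − £275.00.
Month 1: interest £143.32; balance after payment £14,443.32.
Month 2: interest £142.03; balance after payment £14,310.35.
Closed form: n = −ln(1 − rB₀/P)/ln(1+r) = −ln(0.47883)/ln(1.00983) ≈ 75.256, so the balance reaches zero during payment 76.

76 months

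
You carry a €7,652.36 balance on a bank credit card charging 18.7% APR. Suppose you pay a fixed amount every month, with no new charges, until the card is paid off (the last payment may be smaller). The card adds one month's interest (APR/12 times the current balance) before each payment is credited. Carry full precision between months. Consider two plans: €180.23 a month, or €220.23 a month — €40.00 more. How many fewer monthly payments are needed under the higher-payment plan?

20 fewer payments

Monthly rate r = 18.7%/12 = 1.55833% = 0.0155833.
At €180.23/mo: n = ⌈−ln(1 − rB₀/P)/ln(1+r)⌉ = 71 payments (last €14.73); total interest = total paid − €7,652.36 = €4,978.47.
At €220.23/mo: 51 payments (last €94.20); total interest €3,453.34.
Payments saved = 71 − 51 = 20.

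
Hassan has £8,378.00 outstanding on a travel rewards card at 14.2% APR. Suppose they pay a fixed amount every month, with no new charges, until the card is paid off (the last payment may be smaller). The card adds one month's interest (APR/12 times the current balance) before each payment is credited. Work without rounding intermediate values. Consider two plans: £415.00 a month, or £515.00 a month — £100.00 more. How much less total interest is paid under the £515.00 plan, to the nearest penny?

£269.43

Monthly rate r = 14.2%/12 = 1.18333% = 0.0118333.
At £415.00/mo: n = ⌈−ln(1 − rB₀/P)/ln(1+r)⌉ = 24 payments (last £85.40); total interest = total paid − £8,378.00 = £1,252.40.
At £515.00/mo: 19 payments (last £90.97); total interest £982.97.
Interest saved = £1,252.40 − £982.97 = £269.43.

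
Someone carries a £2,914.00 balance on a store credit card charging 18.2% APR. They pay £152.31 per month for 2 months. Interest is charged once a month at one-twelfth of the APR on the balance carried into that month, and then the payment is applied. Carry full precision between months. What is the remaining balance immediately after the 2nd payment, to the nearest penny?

£2,696.13

Monthly rate r = 18.2%/12 = 1.51667% = 0.0151667.
Each month: B ← B·(1+r) − £152.31.
Month 1: interest £44.20; balance after payment £2,805.89.
Month 2: interest £42.56; balance after payment £2,696.13.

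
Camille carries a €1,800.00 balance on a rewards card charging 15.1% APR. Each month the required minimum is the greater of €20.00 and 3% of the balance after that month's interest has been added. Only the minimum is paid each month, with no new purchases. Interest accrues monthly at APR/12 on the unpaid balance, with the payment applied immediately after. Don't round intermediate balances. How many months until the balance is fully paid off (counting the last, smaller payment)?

Monthly rate r = 15.1%/12 = 1.25833% = 0.0125833.
While 3% of the post-interest balance exceeds €20.00, each month B ← (B·(1+r))·(1 − 0.03), i.e. B shrinks by the factor (1+r)·0.97 = 0.98221.
This holds for months 1–57. Entering month 58 the balance is €646.87; 3% of the post-interest balance is now below €20.00, so the flat €20.00 minimum applies from here.
From month 58 a fixed €20.00 at rate r clears €646.87 in 42 more payments. Total: 57 + 42 = 99 months.

99 months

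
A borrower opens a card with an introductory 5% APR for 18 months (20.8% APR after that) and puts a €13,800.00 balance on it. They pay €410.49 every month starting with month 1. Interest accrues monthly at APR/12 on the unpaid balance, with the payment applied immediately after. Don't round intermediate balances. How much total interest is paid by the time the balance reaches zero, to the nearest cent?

€2,270.19

Promo months 1–18 at r₀ = 5%/12 = 0.00416667; months 19+ at r₁ = 20.8%/12 = 0.0173333.
After month 18: iterate B ← B·(1+r₀) − €410.49 for 18 months → €7,216.07.
Then at r₁ with €410.49/mo: n₂ = −ln(1 − r₁·B/P)/ln(1+r₁) ≈ 21.15 → 22 more payments.
Total paid = 39·€410.49 + €61.08 = €16,070.19; interest = €16,070.19 − €13,800.00 = €2,270.19.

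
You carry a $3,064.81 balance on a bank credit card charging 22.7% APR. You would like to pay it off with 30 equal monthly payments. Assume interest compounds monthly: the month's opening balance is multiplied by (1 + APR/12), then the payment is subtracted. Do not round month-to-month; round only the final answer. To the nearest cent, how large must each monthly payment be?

$134.81

Monthly rate r = 22.7%/12 = 1.89167% = 0.0189167.
Level-payment amortization: P = B₀·r / (1 − (1+r)^(−n)) = 3064.81·0.0189167 / (1 − 1.01892^(−30)).
Denominator 1 − (1+r)^(−30) = 0.430045725.
P = 57.976 / 0.430045725 ≈ 134.81.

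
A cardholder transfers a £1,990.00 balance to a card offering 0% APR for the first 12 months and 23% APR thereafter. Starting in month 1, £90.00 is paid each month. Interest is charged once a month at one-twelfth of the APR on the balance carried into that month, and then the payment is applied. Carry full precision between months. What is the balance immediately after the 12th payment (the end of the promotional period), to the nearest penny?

Promo months 1–12 at r₀ = 0%/12 = 0; months 13+ at r₁ = 23%/12 = 0.0191667.
After month 12 (no interest yet): B = £1,990.00 − 12·£90.00 = £910.00.

£910.00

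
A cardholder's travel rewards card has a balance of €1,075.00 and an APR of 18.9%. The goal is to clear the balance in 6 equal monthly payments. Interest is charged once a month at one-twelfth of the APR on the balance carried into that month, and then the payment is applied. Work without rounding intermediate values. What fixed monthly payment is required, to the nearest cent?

€189.17

Monthly rate r = 18.9%/12 = 1.575% = 0.01575.
Level-payment amortization: P = B₀·r / (1 − (1+r)^(−n)) = 1075.00·0.01575 / (1 − 1.01575^(−6)).
Denominator 1 − (1+r)^(−6) = 0.0895019626.
P = 16.9312 / 0.0895019626 ≈ 189.17.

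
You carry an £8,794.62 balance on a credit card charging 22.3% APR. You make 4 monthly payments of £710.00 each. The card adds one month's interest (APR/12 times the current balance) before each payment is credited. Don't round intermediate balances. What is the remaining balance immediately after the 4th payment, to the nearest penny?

£6,546.65

Monthly rate r = 22.3%/12 = 1.85833% = 0.0185833.
Each month: B ← B·(1+r) − £710.00.
Month 1: interest £163.43; balance after payment £8,248.05.
Month 2: interest £153.28; balance after payment £7,691.33.
Month 3: interest £142.93; balance after payment £7,124.26.
Month 4: interest £132.39; balance after payment £6,546.65.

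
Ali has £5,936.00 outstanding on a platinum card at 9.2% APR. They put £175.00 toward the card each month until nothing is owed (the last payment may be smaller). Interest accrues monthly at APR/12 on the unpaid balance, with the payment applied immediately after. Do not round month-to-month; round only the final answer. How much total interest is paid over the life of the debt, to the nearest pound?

Monthly rate r = 9.2%/12 = 0.766667% = 0.00766667.
Payoff takes n = ⌈−ln(1 − rB₀/P)/ln(1+r)⌉ = ⌈39.434⌉ = 40 payments; the last is £76.18.
Total paid = 39·£175.00 + £76.18 = £6,901.18.
Total interest = total paid − principal = £6,901.18 − £5,936.00 = £965.18.

£965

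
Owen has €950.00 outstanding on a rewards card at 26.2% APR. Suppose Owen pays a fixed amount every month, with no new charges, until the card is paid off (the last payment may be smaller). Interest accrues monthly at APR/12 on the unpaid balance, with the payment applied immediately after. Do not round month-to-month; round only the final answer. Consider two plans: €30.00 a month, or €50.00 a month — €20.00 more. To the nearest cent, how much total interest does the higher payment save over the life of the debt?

Monthly rate r = 26.2%/12 = 2.18333% = 0.0218333.
At €30.00/mo: n = ⌈−ln(1 − rB₀/P)/ln(1+r)⌉ = 55 payments (last €13.08); total interest = total paid − €950.00 = €683.08.
At €50.00/mo: 25 payments (last €40.59); total interest €290.59.
Interest saved = €683.08 − €290.59 = €392.49.

€392.49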